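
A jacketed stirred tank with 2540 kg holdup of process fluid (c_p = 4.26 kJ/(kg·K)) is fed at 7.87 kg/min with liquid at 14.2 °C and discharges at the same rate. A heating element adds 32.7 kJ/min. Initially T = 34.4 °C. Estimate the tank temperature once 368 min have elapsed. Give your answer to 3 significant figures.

Energy balance: M c_p dT/dt = ṁ c_p (T_in − T) + 32.7.
τ = M/ṁ = 322.74 min; T_ss = T_in + Q̇/(ṁ c_p) = 14.2 + 32.7/(7.87·4.26) = 15.175 °C.
Integrating: T(t) = T_ss + (T₀ − T_ss) e^(−t/τ).
T(368) = 15.175 + (19.225)·e^(−368/322.74) = 15.175 + (19.225)·0.31975 = 21.322 °C.

21.3 °C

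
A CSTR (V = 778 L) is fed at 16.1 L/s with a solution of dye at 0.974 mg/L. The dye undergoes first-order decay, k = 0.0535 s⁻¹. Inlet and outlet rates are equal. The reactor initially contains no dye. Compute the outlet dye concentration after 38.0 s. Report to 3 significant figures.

V dC/dt = Q(C_in − C) − k V C.
This is linear with rate a = Q/V + k = 0.074194 s⁻¹.
C_ss = Q C_in/(Q + kV) = 0.27167 mg/L; C(t) = C_ss + (C₀ − C_ss) e^(−a t).
C(38.0) = 0.27167 + (-0.27167)·e^(−0.074194·38.0) = 0.27167 + (-0.27167)·0.059643 = 0.25546 mg/L.

0.255 mg/L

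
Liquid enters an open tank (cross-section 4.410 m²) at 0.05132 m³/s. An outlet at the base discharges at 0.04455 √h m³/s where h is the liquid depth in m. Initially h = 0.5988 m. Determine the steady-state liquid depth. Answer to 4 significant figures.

Level balance: A dh/dt = 0.05132 − 0.04455 √h. Setting dh/dt = 0:
Q_in = 0.04455 √h_ss ⇒ √h_ss = 0.05132/0.04455 = 1.15196.
h_ss = 1.15196² = 1.32702 m. (Since h₀ = 0.5988 m < h_ss, the level will rise toward this value.)

1.327 m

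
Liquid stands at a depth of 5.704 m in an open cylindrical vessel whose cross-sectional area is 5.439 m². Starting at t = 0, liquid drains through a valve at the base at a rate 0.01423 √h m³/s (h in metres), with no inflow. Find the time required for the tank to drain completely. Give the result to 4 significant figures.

A dh/dt = −Q_out = −0.01423 √h.
Separate and integrate: 2(√h − √h₀) = −(0.01423/A) t.
Tank is empty when √h = 0: t_empty = 2A√h₀/0.01423.
t_empty = 2·5.439·√5.704/0.01423 = 10.8780·2.38830/0.01423 = 1825.72 s.

1826 s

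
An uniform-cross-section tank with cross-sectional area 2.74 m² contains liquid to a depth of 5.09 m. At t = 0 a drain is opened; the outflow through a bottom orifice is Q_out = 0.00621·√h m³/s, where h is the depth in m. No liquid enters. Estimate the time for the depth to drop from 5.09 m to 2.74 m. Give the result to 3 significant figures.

530 s

With no inflow, A dh/dt = −0.00621 √h.
This is separable: 2 d(√h)/dt = −0.00621/A, so √h = √h₀ − (0.00621/(2A)) t.
t = 2A(√h₀ − √h)/0.00621 = 2·2.74·(√5.09 − √2.74)/0.00621
  = 5.4800 × (2.2561 − 1.6553) / 0.00621 = 530.18 s.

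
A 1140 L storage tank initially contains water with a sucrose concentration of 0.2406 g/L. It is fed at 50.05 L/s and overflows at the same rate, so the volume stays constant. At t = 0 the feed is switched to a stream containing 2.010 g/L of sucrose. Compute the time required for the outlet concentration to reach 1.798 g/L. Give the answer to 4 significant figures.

Unsteady species balance (constant V, well mixed): V dC/dt = Q(C_in − C), so τ = V/Q = 22.7772 s.
C(t) = C_in + (C₀ − C_in) e^(−t/τ). Set C = 1.798 and solve for t:
e^(−t/τ) = (C − C_in)/(C₀ − C_in) = (1.798 − 2.010)/(0.2406 − 2.010) = 0.119815
t = −τ ln(…) = 22.7772 × 2.12181 = 48.3289 s.

48.33 s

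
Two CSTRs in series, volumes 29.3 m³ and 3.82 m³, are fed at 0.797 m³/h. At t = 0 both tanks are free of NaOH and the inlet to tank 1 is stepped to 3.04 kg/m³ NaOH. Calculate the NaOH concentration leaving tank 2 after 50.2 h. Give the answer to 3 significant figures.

2.15 kg/m³

Species balance on tank i: dCᵢ/dt = (Cᵢ₋₁ − Cᵢ)/τᵢ with τᵢ = Vᵢ/Q.
τ₁ = 29.3/0.797 = 36.763 h; τ₂ = 3.82/0.797 = 4.7930 h.
Tank 1: C₁ = C_in(1 − e^(−t/τ₁)). Tank 2 (τ₁ ≠ τ₂): C₂ = C_in[1 − (τ₁ e^(−t/τ₁) − τ₂ e^(−t/τ₂))/(τ₁ − τ₂)].
At t = 50.2: e^(−t/τ₁) = 0.25525, e^(−t/τ₂) = 2.8271e-05.
C₂ = 3.04·[1 − (36.763·0.25525 − 4.7930·2.8271e-05)/(31.970)] = 3.04·0.70649 = 2.1477 kg/m³.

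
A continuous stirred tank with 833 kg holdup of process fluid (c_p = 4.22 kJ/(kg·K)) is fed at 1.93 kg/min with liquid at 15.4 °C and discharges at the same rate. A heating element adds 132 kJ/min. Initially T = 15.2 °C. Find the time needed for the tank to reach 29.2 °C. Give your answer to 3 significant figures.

Heat balance on the well-mixed liquid: M c_p dT/dt = ṁ c_p (T_in − T) + 132.
τ = M/ṁ = 431.61 min; T_ss = T_in + Q̇/(ṁ c_p) = 31.607 °C.
T(t) = T_ss + (T₀ − T_ss) e^(−t/τ). Set T = 29.2:
e^(−t/τ) = (29.2 − 31.607)/(15.2 − 31.607) = 0.14671
t = −431.61 · ln(0.14671) = 828.38 min.

828 min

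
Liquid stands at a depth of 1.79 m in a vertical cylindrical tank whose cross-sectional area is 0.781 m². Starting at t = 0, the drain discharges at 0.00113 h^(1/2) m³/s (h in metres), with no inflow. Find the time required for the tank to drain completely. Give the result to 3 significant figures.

A dh/dt = −Q_out = −0.00113 √h.
Separate and integrate: 2(√h − √h₀) = −(0.00113/A) t.
Tank is empty when √h = 0: t_empty = 2A√h₀/0.00113.
t_empty = 2·0.781·√1.79/0.00113 = 1.5620·1.3379/0.00113 = 1849.4 s.

1850 s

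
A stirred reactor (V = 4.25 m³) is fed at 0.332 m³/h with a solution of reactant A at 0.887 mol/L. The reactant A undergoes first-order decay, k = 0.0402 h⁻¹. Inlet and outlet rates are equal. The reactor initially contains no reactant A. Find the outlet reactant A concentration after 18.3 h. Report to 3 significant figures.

0.518 mol/L

Species balance: V dC/dt = Q C_in − Q C − k V C.
This is linear with rate a = Q/V + k = 0.11832 h⁻¹.
C_ss = Q C_in/(Q + kV) = 0.58563 mol/L; C(t) = C_ss + (C₀ − C_ss) e^(−a t).
C(18.3) = 0.58563 + (-0.58563)·e^(−0.11832·18.3) = 0.58563 + (-0.58563)·0.11473 = 0.51844 mol/L.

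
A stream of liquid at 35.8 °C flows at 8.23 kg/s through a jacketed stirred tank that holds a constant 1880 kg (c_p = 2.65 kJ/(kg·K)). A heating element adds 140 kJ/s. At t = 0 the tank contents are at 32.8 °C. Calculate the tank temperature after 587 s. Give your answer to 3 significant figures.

41.5 °C

M c_p dT/dt = ṁ c_p (T_in − T) + Q̇.
Rearrange: dT/dt = (T_ss − T)/τ with τ = M/ṁ = 228.43 s and T_ss = T_in + Q̇/(ṁ c_p) = 42.219 °C.
Integrating: T(t) = T_ss + (T₀ − T_ss) e^(−t/τ).
T(587) = 42.219 + (-9.4192)·e^(−587/228.43) = 42.219 + (-9.4192)·0.076560 = 41.498 °C.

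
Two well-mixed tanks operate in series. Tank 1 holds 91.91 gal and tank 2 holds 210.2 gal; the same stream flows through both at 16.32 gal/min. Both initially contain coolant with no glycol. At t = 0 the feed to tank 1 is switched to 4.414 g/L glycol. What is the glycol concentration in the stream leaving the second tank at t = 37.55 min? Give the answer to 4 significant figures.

Each tank obeys Vᵢ dCᵢ/dt = Q(Cᵢ₋₁ − Cᵢ), so τᵢ = Vᵢ/Q.
τ₁ = 91.91/16.32 = 5.63174 min; τ₂ = 210.2/16.32 = 12.8799 min.
Tank 1: C₁ = C_in(1 − e^(−t/τ₁)). Tank 2 (τ₁ ≠ τ₂): C₂ = C_in[1 − (τ₁ e^(−t/τ₁) − τ₂ e^(−t/τ₂))/(τ₁ − τ₂)].
At t = 37.55: e^(−t/τ₁) = 0.00127149, e^(−t/τ₂) = 0.0541826.
C₂ = 4.414·[1 − (5.63174·0.00127149 − 12.8799·0.0541826)/(-7.24816)] = 4.414·0.904706 = 3.99337 g/L.

3.993 g/L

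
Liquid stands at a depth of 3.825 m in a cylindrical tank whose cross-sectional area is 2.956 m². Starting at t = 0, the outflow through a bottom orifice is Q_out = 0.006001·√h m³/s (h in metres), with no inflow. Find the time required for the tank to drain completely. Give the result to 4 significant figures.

A dh/dt = −Q_out = −0.006001 √h.
This is separable: 2 d(√h)/dt = −0.006001/A, so √h = √h₀ − (0.006001/(2A)) t.
Set h = 0: 2√h₀ = (0.006001/A) t_empty ⇒ t_empty = 2A√h₀/0.006001.
t_empty = 2·2.956·√3.825/0.006001 = 5.91200·1.95576/0.006001 = 1926.76 s.

1927 s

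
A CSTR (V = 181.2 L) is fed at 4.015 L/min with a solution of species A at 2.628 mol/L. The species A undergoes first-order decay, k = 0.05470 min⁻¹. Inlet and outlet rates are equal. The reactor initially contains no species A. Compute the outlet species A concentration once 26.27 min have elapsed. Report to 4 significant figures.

V dC/dt = Q(C_in − C) − k V C.
dC/dt = (Q/V) C_in − (Q/V + k) C; effective rate a = Q/V + k = 0.0221578 + 0.05470 = 0.0768578 min⁻¹.
C_ss = Q C_in/(Q + kV) = 0.757643 mol/L; C(t) = C_ss + (C₀ − C_ss) e^(−a t).
C(26.27) = 0.757643 + (-0.757643)·e^(−0.0768578·26.27) = 0.757643 + (-0.757643)·0.132781 = 0.657042 mol/L.

0.6570 mol/L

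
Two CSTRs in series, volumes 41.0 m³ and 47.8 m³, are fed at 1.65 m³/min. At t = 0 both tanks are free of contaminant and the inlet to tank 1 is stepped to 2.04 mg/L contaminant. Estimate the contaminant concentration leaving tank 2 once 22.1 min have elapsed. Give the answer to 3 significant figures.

0.407 mg/L

Each tank obeys Vᵢ dCᵢ/dt = Q(Cᵢ₋₁ − Cᵢ), so τᵢ = Vᵢ/Q.
τ₁ = 41.0/1.65 = 24.848 min; τ₂ = 47.8/1.65 = 28.970 min.
Tank 1: C₁ = C_in(1 − e^(−t/τ₁)). Tank 2 (τ₁ ≠ τ₂): C₂ = C_in[1 − (τ₁ e^(−t/τ₁) − τ₂ e^(−t/τ₂))/(τ₁ − τ₂)].
At t = 22.1: e^(−t/τ₁) = 0.41091, e^(−t/τ₂) = 0.46633.
C₂ = 2.04·[1 − (24.848·0.41091 − 28.970·0.46633)/(-4.1212)] = 2.04·0.19951 = 0.40700 mg/L.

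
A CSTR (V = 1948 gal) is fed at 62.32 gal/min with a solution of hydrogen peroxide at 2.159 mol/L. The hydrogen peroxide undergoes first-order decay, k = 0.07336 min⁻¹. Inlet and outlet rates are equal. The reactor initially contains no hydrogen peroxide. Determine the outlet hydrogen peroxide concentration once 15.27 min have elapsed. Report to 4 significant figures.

0.5244 mol/L

Species balance: V dC/dt = Q C_in − Q C − k V C.
This is linear with rate a = Q/V + k = 0.105352 min⁻¹.
C_ss = Q C_in/(Q + kV) = 0.655616 mol/L; C(t) = C_ss + (C₀ − C_ss) e^(−a t).
C(15.27) = 0.655616 + (-0.655616)·e^(−0.105352·15.27) = 0.655616 + (-0.655616)·0.200143 = 0.524398 mol/L.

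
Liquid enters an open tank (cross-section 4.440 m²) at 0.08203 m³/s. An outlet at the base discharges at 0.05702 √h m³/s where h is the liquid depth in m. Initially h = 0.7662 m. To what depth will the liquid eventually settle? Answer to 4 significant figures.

A dh/dt = Q_in − 0.05702 √h. Steady state requires inflow = outflow:
Q_in = 0.05702 √h_ss ⇒ √h_ss = 0.08203/0.05702 = 1.43862.
h_ss = 1.43862² = 2.06962 m. (Since h₀ = 0.7662 m < h_ss, the level will rise toward this value.)

2.070 m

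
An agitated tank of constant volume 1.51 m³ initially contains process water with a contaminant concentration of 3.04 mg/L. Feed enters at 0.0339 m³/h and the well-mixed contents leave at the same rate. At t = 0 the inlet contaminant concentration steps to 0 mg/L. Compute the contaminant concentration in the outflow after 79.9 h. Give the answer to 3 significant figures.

Unsteady species balance (constant V, well mixed): V dC/dt = Q(C_in − C).
Rewrite as dC/dt + C/τ = C_in/τ, τ = V/Q = 44.543 h.
Solution: C(t) = C_in + (C₀ − C_in) e^(−t/τ).
C(79.9) = 0 + (3.04 − 0)·e^(−79.9/44.543) = 0 + (3.0400)·0.16633 = 0.50564 mg/L.

0.506 mg/L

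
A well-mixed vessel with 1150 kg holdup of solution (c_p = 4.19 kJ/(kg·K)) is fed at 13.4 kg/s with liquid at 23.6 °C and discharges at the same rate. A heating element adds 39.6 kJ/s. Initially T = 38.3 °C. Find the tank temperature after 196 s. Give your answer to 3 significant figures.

25.7 °C

M c_p dT/dt = ṁ c_p (T_in − T) + Q̇.
Rearrange: dT/dt = (T_ss − T)/τ with τ = M/ṁ = 85.821 s and T_ss = T_in + Q̇/(ṁ c_p) = 24.305 °C.
Integrating: T(t) = T_ss + (T₀ − T_ss) e^(−t/τ).
T(196) = 24.305 + (13.995)·e^(−196/85.821) = 24.305 + (13.995)·0.10189 = 25.731 °C.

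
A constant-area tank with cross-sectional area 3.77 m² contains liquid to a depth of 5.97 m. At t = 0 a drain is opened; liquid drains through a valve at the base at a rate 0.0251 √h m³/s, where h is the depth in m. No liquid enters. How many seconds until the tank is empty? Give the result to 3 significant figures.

A dh/dt = −Q_out = −0.0251 √h.
This is separable: 2 d(√h)/dt = −0.0251/A, so √h = √h₀ − (0.0251/(2A)) t.
Tank is empty when √h = 0: t_empty = 2A√h₀/0.0251.
t_empty = 2·3.77·√5.97/0.0251 = 7.5400·2.4434/0.0251 = 733.98 s.

734 s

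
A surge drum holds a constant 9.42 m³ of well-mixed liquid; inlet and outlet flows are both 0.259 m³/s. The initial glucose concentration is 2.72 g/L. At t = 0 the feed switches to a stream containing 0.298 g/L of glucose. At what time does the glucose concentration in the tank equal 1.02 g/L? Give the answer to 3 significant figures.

44.0 s

Species balance: V dC/dt = Q(C_in − C) ⇒ τ = V/Q = 36.371 s.
C(t) = C_in + (C₀ − C_in) e^(−t/τ). Set C = 1.02 and solve for t:
e^(−t/τ) = (C − C_in)/(C₀ − C_in) = (1.02 − 0.298)/(2.72 − 0.298) = 0.29810
t = −τ ln(…) = 36.371 × 1.2103 = 44.020 s.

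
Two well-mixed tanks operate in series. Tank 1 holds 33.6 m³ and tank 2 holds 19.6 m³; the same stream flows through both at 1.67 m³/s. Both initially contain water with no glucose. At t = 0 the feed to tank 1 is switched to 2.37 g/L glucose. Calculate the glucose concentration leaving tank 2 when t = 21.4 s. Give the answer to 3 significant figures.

0.942 g/L

Time constants: τᵢ = Vᵢ/Q for each well-mixed tank.
τ₁ = 33.6/1.67 = 20.120 s; τ₂ = 19.6/1.67 = 11.737 s.
Tank 1: C₁ = C_in(1 − e^(−t/τ₁)). Tank 2 (τ₁ ≠ τ₂): C₂ = C_in[1 − (τ₁ e^(−t/τ₁) − τ₂ e^(−t/τ₂))/(τ₁ − τ₂)].
At t = 21.4: e^(−t/τ₁) = 0.34520, e^(−t/τ₂) = 0.16148.
C₂ = 2.37·[1 − (20.120·0.34520 − 11.737·0.16148)/(8.3832)] = 2.37·0.39759 = 0.94230 g/L.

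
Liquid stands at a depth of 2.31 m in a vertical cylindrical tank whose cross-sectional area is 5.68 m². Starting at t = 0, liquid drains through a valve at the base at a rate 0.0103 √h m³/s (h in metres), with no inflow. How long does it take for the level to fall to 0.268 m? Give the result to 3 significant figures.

1110 s

With no inflow, A dh/dt = −0.0103 √h.
This is separable: 2 d(√h)/dt = −0.0103/A, so √h = √h₀ − (0.0103/(2A)) t.
t = 2A(√h₀ − √h)/0.0103 = 2·5.68·(√2.31 − √0.268)/0.0103
  = 11.360 × (1.5199 − 0.51769) / 0.0103 = 1105.3 s.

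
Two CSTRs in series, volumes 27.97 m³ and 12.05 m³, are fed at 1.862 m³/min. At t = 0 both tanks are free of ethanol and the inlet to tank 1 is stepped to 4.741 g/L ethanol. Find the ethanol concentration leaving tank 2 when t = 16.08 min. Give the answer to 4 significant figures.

2.184 g/L

Time constants: τᵢ = Vᵢ/Q for each well-mixed tank.
τ₁ = 27.97/1.862 = 15.0215 min; τ₂ = 12.05/1.862 = 6.47154 min.
Tank 1: C₁ = C_in(1 − e^(−t/τ₁)). Tank 2 (τ₁ ≠ τ₂): C₂ = C_in[1 − (τ₁ e^(−t/τ₁) − τ₂ e^(−t/τ₂))/(τ₁ − τ₂)].
At t = 16.08: e^(−t/τ₁) = 0.342848, e^(−t/τ₂) = 0.0833483.
C₂ = 4.741·[1 − (15.0215·0.342848 − 6.47154·0.0833483)/(8.54995)] = 4.741·0.460734 = 2.18434 g/L.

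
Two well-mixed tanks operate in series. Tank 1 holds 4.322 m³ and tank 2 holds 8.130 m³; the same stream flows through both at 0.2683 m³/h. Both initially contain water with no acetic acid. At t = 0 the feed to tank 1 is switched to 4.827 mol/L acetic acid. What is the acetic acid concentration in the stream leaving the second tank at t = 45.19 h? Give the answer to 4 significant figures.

Each tank obeys Vᵢ dCᵢ/dt = Q(Cᵢ₋₁ − Cᵢ), so τᵢ = Vᵢ/Q.
τ₁ = 4.322/0.2683 = 16.1088 h; τ₂ = 8.130/0.2683 = 30.3019 h.
Solving the cascade with C₁(0)=C₂(0)=0 gives C₂(t) = C_in[1 − (τ₁ e^(−t/τ₁) − τ₂ e^(−t/τ₂))/(τ₁ − τ₂)].
At t = 45.19: e^(−t/τ₁) = 0.0604890, e^(−t/τ₂) = 0.225074.
C₂ = 4.827·[1 − (16.1088·0.0604890 − 30.3019·0.225074)/(-14.1931)] = 4.827·0.588125 = 2.83888 mol/L.

2.839 mol/L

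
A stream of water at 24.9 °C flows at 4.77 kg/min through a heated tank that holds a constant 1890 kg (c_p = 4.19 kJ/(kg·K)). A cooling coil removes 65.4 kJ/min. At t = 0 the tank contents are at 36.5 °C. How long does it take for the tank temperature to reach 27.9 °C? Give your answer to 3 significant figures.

Energy balance: M c_p dT/dt = ṁ c_p (T_in − T) − 65.4.
τ = M/ṁ = 396.23 min; T_ss = T_in − Q̇/(ṁ c_p) = 21.628 °C.
T(t) = T_ss + (T₀ − T_ss) e^(−t/τ). Set T = 27.9:
e^(−t/τ) = (27.9 − 21.628)/(36.5 − 21.628) = 0.42174
t = −396.23 · ln(0.42174) = 342.09 min.

342 min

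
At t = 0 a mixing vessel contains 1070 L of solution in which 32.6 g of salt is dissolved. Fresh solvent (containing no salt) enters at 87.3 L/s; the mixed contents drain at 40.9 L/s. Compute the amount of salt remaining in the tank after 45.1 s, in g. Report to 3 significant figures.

Total volume: dV/dt = Q_in − Q_out = 46.400 L/s, so V(t) = 1070 + 46.400 t and V(45.1) = 3162.6 L.
No salt enters, so dm/dt = −Q_out · (m/V).
dm/m = −Q_out dt/(V₀ + 46.400 t); integrating gives ln(m/m₀) = −(Q_out/(Q_in−Q_out)) ln(V/V₀).
m = m₀ (V₀/V)^(Q_out/(Q_in−Q_out)) = 32.6 × (1070/3162.6)^(0.88147) = 12.541 g.

12.5 g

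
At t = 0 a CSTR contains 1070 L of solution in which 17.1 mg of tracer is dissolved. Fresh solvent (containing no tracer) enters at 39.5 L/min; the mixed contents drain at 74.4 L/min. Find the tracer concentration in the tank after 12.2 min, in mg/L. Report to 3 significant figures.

Let m(t) be the amount of tracer. Volume: V(t) = V₀ + (Q_in − Q_out) t = 1070 − 34.900 t; V(12.2) = 644.22 L.
Species balance (pure solvent in): dm/dt = −Q_out · m/V(t).
dm/m = −Q_out dt/(V₀ − 34.900 t); integrating gives ln(m/m₀) = −(Q_out/(Q_in−Q_out)) ln(V/V₀).
m = m₀ (V₀/V)^(Q_out/(Q_in−Q_out)) = 17.1 × (1070/644.22)^(-2.1318) = 5.7977 mg.
C = m/V = 5.7977/644.22 = 0.0089995 mg/L.

0.00900 mg/L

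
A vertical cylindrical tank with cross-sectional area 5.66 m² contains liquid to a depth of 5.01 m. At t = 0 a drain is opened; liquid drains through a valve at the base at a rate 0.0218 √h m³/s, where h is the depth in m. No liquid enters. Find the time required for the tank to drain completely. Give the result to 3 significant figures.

1160 s

A dh/dt = −Q_out = −0.0218 √h.
∫ h^(−1/2) dh = −(0.0218/A) ∫ dt, giving 2√h = 2√h₀ − (0.0218/A) t.
Set h = 0: 2√h₀ = (0.0218/A) t_empty ⇒ t_empty = 2A√h₀/0.0218.
t_empty = 2·5.66·√5.01/0.0218 = 11.320·2.2383/0.0218 = 1162.3 s.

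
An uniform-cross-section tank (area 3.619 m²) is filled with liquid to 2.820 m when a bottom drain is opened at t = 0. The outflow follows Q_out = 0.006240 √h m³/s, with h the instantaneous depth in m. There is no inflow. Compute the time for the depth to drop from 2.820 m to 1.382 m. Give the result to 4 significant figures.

With no inflow, A dh/dt = −0.006240 √h.
This is separable: 2 d(√h)/dt = −0.006240/A, so √h = √h₀ − (0.006240/(2A)) t.
t = 2A(√h₀ − √h)/0.006240 = 2·3.619·(√2.820 − √1.382)/0.006240
  = 7.23800 × (1.67929 − 1.17558) / 0.006240 = 584.260 s.

584.3 s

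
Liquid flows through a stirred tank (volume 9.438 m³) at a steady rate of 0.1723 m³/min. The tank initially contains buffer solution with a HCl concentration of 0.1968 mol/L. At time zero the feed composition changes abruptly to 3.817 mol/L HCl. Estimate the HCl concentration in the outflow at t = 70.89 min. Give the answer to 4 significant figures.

Accumulation = in − out for the solute gives V dC/dt = Q(C_in − C).
Rewrite as dC/dt + C/τ = C_in/τ, τ = V/Q = 54.7766 min.
C approaches C_in exponentially: C(t) = C_in + (C₀ − C_in) e^(−t/τ).
C(70.89) = 3.817 + (0.1968 − 3.817)·e^(−70.89/54.7766) = 3.817 + (-3.62020)·0.274126 = 2.82461 mol/L.

2.825 mol/L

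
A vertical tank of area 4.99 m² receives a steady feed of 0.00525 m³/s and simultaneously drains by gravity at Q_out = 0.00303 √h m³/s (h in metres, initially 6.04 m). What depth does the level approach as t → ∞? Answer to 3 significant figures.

3.00 m

Mass balance (ρ constant): A dh/dt = Q_in − 0.00303 √h. At steady state dh/dt = 0:
Q_in = 0.00303 √h_ss ⇒ √h_ss = 0.00525/0.00303 = 1.7327.
h_ss = 1.7327² = 3.0022 m. (Since h₀ = 6.04 m > h_ss, the level will fall toward this value.)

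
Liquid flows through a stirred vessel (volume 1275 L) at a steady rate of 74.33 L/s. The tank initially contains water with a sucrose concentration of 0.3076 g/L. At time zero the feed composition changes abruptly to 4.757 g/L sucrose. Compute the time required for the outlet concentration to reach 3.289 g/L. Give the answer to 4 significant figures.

19.02 s

Species balance: V dC/dt = Q(C_in − C) ⇒ τ = V/Q = 17.1532 s.
C(t) = C_in + (C₀ − C_in) e^(−t/τ). Set C = 3.289 and solve for t:
e^(−t/τ) = (C − C_in)/(C₀ − C_in) = (3.289 − 4.757)/(0.3076 − 4.757) = 0.329932
t = −τ ln(…) = 17.1532 × 1.10887 = 19.0207 s.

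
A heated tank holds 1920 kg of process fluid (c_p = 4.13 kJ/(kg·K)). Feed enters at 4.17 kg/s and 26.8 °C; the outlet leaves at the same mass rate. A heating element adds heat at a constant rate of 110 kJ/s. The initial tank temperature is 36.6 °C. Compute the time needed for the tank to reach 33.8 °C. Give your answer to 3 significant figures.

791 s

Unsteady energy balance on the tank contents: M c_p dT/dt = ṁ c_p (T_in − T) + 110.
τ = M/ṁ = 460.43 s; T_ss = T_in + Q̇/(ṁ c_p) = 33.187 °C.
T(t) = T_ss + (T₀ − T_ss) e^(−t/τ). Set T = 33.8:
e^(−t/τ) = (33.8 − 33.187)/(36.6 − 33.187) = 0.17957
t = −460.43 · ln(0.17957) = 790.64 s.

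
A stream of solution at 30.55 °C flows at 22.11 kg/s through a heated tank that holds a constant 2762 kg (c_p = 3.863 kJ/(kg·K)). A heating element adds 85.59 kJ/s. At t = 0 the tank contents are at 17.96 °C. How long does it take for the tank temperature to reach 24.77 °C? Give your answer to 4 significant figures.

Energy balance: M c_p dT/dt = ṁ c_p (T_in − T) + 85.59.
τ = M/ṁ = 124.921 s; T_ss = T_in + Q̇/(ṁ c_p) = 31.5521 °C.
T(t) = T_ss + (T₀ − T_ss) e^(−t/τ). Set T = 24.77:
e^(−t/τ) = (24.77 − 31.5521)/(17.96 − 31.5521) = 0.498974
t = −124.921 · ln(0.498974) = 86.8453 s.

86.85 s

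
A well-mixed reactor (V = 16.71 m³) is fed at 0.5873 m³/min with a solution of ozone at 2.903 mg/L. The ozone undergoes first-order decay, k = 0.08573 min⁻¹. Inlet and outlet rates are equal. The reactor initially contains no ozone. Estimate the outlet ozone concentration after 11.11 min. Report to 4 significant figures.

V dC/dt = Q(C_in − C) − k V C.
This is linear with rate a = Q/V + k = 0.120877 min⁻¹.
C_ss = Q C_in/(Q + kV) = 0.844089 mg/L; C(t) = C_ss + (C₀ − C_ss) e^(−a t).
C(11.11) = 0.844089 + (-0.844089)·e^(−0.120877·11.11) = 0.844089 + (-0.844089)·0.261077 = 0.623717 mg/L.

0.6237 mg/L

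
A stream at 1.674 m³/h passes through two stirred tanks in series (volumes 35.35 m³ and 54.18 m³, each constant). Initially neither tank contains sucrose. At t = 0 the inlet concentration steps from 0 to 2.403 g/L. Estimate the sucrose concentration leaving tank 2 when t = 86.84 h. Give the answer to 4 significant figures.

Each tank obeys Vᵢ dCᵢ/dt = Q(Cᵢ₋₁ − Cᵢ), so τᵢ = Vᵢ/Q.
τ₁ = 35.35/1.674 = 21.1171 h; τ₂ = 54.18/1.674 = 32.3656 h.
Solving the cascade with C₁(0)=C₂(0)=0 gives C₂(t) = C_in[1 − (τ₁ e^(−t/τ₁) − τ₂ e^(−t/τ₂))/(τ₁ − τ₂)].
At t = 86.84: e^(−t/τ₁) = 0.0163699, e^(−t/τ₂) = 0.0683512.
C₂ = 2.403·[1 − (21.1171·0.0163699 − 32.3656·0.0683512)/(-11.2485)] = 2.403·0.834063 = 2.00425 g/L.

2.004 g/L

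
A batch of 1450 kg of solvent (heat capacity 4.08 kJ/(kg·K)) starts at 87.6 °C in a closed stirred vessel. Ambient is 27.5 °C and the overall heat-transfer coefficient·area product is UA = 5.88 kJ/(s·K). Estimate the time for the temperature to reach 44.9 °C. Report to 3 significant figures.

1250 s

Lumped-capacitance energy balance: M c_p dT/dt = UA(T_amb − T).
τ = M c_p/UA = 1006.1 s; T_ss = T_amb = 27.500 °C.
T(t) = T_ss + (T₀ − T_ss)e^(−t/τ); set T = 44.9:
t = −τ ln[(T − T_ss)/(T₀ − T_ss)] = −1006.1 · ln(0.28952) = 1247.1 s.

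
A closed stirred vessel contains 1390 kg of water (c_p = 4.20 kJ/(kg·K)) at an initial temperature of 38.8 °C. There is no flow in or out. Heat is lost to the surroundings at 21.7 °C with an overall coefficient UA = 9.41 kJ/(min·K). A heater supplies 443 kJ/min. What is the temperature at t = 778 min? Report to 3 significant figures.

M c_p dT/dt = −UA(T − T_amb) + Q̇.
dT/dt = (T_ss − T)/τ with T_ss = T_amb + Q̇/UA = 21.7 + 443/9.41 = 68.778 °C, τ = M c_p/UA = 1390·4.20/9.41 = 620.40 min.
T approaches T_ss exponentially: T(t) = T_ss + (T₀ − T_ss) e^(−t/τ).
T(778) = 68.778 + (-29.978)·0.28535 = 60.223 °C.

60.2 °C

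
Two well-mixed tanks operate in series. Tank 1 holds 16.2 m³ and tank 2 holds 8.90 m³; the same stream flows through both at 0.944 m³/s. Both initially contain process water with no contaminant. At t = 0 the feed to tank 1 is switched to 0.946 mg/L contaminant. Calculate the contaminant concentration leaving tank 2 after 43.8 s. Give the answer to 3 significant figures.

Species balance on tank i: dCᵢ/dt = (Cᵢ₋₁ − Cᵢ)/τᵢ with τᵢ = Vᵢ/Q.
τ₁ = 16.2/0.944 = 17.161 s; τ₂ = 8.90/0.944 = 9.4280 s.
Solving the cascade with C₁(0)=C₂(0)=0 gives C₂(t) = C_in[1 − (τ₁ e^(−t/τ₁) − τ₂ e^(−t/τ₂))/(τ₁ − τ₂)].
At t = 43.8: e^(−t/τ₁) = 0.077903, e^(−t/τ₂) = 0.0096023.
C₂ = 0.946·[1 − (17.161·0.077903 − 9.4280·0.0096023)/(7.7331)] = 0.946·0.83883 = 0.79353 mg/L.

0.794 mg/L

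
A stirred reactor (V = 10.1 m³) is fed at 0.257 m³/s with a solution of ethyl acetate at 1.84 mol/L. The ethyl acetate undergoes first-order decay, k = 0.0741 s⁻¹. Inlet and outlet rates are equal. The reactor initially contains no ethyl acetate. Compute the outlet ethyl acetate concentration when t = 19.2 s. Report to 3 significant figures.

V dC/dt = Q(C_in − C) − k V C.
dC/dt = (Q/V) C_in − (Q/V + k) C; effective rate a = Q/V + k = 0.025446 + 0.0741 = 0.099546 s⁻¹.
C_ss = Q C_in/(Q + kV) = 0.47034 mol/L; C(t) = C_ss + (C₀ − C_ss) e^(−a t).
C(19.2) = 0.47034 + (-0.47034)·e^(−0.099546·19.2) = 0.47034 + (-0.47034)·0.14789 = 0.40078 mol/L.

0.401 mol/L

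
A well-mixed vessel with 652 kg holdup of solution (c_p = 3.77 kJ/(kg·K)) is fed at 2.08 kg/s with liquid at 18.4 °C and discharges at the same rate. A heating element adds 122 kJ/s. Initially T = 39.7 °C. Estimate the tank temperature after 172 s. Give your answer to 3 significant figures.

37.3 °C

M c_p dT/dt = ṁ c_p (T_in − T) + Q̇.
Rearrange: dT/dt = (T_ss − T)/τ with τ = M/ṁ = 313.46 s and T_ss = T_in + Q̇/(ṁ c_p) = 33.958 °C.
This is linear first-order; T(t) = T_ss + (T₀ − T_ss) e^(−t/τ).
T(172) = 33.958 + (5.7420)·e^(−172/313.46) = 33.958 + (5.7420)·0.57769 = 37.275 °C.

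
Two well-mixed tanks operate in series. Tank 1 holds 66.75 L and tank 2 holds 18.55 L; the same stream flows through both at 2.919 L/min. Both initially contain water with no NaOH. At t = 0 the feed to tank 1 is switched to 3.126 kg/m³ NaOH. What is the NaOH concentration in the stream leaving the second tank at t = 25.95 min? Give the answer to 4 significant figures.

1.755 kg/m³

Time constants: τᵢ = Vᵢ/Q for each well-mixed tank.
τ₁ = 66.75/2.919 = 22.8674 min; τ₂ = 18.55/2.919 = 6.35492 min.
Solving the cascade with C₁(0)=C₂(0)=0 gives C₂(t) = C_in[1 − (τ₁ e^(−t/τ₁) − τ₂ e^(−t/τ₂))/(τ₁ − τ₂)].
At t = 25.95: e^(−t/τ₁) = 0.321486, e^(−t/τ₂) = 0.0168492.
C₂ = 3.126·[1 − (22.8674·0.321486 − 6.35492·0.0168492)/(16.5125)] = 3.126·0.561273 = 1.75454 kg/m³.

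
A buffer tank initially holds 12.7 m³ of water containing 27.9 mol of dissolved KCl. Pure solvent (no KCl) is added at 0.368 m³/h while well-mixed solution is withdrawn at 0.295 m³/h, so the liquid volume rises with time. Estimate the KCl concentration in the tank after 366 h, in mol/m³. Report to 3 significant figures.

0.00728 mol/m³

Total volume: dV/dt = Q_in − Q_out = 0.073000 m³/h, so V(t) = 12.7 + 0.073000 t and V(366) = 39.418 m³.
Species balance (pure solvent in): dm/dt = −Q_out · m/V(t).
dm/m = −Q_out dt/(V₀ + 0.073000 t); integrating gives ln(m/m₀) = −(Q_out/(Q_in−Q_out)) ln(V/V₀).
m = m₀ (V₀/V)^(Q_out/(Q_in−Q_out)) = 27.9 × (12.7/39.418)^(4.0411) = 0.28696 mol.
C = m/V = 0.28696/39.418 = 0.0072800 mol/m³.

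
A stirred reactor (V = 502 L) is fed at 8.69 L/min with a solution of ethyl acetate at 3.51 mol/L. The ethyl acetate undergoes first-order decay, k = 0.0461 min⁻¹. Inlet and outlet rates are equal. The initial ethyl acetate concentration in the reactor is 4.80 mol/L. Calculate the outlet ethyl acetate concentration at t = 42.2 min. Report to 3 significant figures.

1.22 mol/L

V dC/dt = Q(C_in − C) − k V C.
This is linear with rate a = Q/V + k = 0.063411 min⁻¹.
C_ss = Q C_in/(Q + kV) = 0.95821 mol/L; C(t) = C_ss + (C₀ − C_ss) e^(−a t).
C(42.2) = 0.95821 + (3.8418)·e^(−0.063411·42.2) = 0.95821 + (3.8418)·0.068843 = 1.2227 mol/L.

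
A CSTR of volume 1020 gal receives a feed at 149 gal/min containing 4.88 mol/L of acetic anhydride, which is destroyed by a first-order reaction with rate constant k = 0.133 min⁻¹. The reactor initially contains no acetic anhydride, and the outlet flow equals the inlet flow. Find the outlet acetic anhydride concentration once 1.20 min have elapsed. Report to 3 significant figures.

Accumulation = in − out − consumed: V dC/dt = Q C_in − Q C − k V C.
dC/dt = (Q/V) C_in − (Q/V + k) C; effective rate a = Q/V + k = 0.14608 + 0.133 = 0.27908 min⁻¹.
C_ss = Q C_in/(Q + kV) = 2.5543 mol/L; C(t) = C_ss + (C₀ − C_ss) e^(−a t).
C(1.20) = 2.5543 + (-2.5543)·e^(−0.27908·1.20) = 2.5543 + (-2.5543)·0.71541 = 0.72693 mol/L.

0.727 mol/L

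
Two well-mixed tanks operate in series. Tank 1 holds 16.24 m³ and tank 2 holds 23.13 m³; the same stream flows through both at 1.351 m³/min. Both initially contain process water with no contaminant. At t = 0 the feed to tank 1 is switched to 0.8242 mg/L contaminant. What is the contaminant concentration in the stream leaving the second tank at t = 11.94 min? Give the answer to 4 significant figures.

0.1661 mg/L

Species balance on tank i: dCᵢ/dt = (Cᵢ₋₁ − Cᵢ)/τᵢ with τᵢ = Vᵢ/Q.
τ₁ = 16.24/1.351 = 12.0207 min; τ₂ = 23.13/1.351 = 17.1207 min.
Solving the cascade with C₁(0)=C₂(0)=0 gives C₂(t) = C_in[1 − (τ₁ e^(−t/τ₁) − τ₂ e^(−t/τ₂))/(τ₁ − τ₂)].
At t = 11.94: e^(−t/τ₁) = 0.370358, e^(−t/τ₂) = 0.497876.
C₂ = 0.8242·[1 − (12.0207·0.370358 − 17.1207·0.497876)/(-5.09993)] = 0.8242·0.201558 = 0.166124 mg/L.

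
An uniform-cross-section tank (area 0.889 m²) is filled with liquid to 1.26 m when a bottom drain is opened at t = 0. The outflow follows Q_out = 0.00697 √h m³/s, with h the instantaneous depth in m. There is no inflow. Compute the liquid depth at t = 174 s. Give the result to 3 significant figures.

With no inflow, A dh/dt = −0.00697 √h.
Separate and integrate: 2(√h − √h₀) = −(0.00697/A) t.
√h = √1.26 − 0.00697·174/(2·0.889) = 1.1225 − 0.68210 = 0.44039.
h = 0.44039² = 0.19395 m.

0.194 m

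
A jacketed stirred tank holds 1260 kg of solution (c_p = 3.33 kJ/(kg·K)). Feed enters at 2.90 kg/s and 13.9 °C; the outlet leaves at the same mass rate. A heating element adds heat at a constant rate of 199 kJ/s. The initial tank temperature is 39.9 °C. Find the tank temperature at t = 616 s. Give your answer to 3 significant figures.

Energy balance: M c_p dT/dt = ṁ c_p (T_in − T) + 199.
Rearrange: dT/dt = (T_ss − T)/τ with τ = M/ṁ = 434.48 s and T_ss = T_in + Q̇/(ṁ c_p) = 34.507 °C.
Solution: T(t) = T_ss + (T₀ − T_ss) e^(−t/τ).
T(616) = 34.507 + (5.3932)·e^(−616/434.48) = 34.507 + (5.3932)·0.24225 = 35.813 °C.

35.8 °C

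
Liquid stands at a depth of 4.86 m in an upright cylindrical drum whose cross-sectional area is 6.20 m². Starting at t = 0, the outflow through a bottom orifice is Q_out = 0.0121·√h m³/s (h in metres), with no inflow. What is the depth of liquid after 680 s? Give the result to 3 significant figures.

2.37 m

A dh/dt = −Q_out = −0.0121 √h.
This is separable: 2 d(√h)/dt = −0.0121/A, so √h = √h₀ − (0.0121/(2A)) t.
√h = √4.86 − 0.0121·680/(2·6.20) = 2.2045 − 0.66355 = 1.5410.
h = 1.5410² = 2.3747 m.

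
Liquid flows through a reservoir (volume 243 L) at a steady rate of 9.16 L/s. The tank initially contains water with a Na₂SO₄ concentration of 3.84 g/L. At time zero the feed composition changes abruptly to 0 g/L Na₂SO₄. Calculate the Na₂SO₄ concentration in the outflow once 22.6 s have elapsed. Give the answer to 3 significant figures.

Mass balance on the solute (V constant): V dC/dt = Q(C_in − C).
So dC/dt = (C_in − C)/τ with τ = V/Q = 243/9.16 = 26.528 s.
This is linear first-order; C(t) = C_in + (C₀ − C_in) e^(−t/τ).
C(22.6) = 0 + (3.84 − 0)·e^(−22.6/26.528) = 0 + (3.8400)·0.42660 = 1.6381 g/L.

1.64 g/L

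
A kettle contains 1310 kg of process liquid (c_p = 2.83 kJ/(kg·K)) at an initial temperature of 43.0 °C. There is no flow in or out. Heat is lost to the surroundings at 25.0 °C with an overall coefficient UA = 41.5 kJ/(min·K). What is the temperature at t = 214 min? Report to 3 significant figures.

Energy balance: M c_p dT/dt = −UA(T − T_amb).
dT/dt = (T_ss − T)/τ with T_ss = T_amb = 25.000 °C, τ = M c_p/UA = 1310·2.83/41.5 = 89.333 min.
This is linear first-order; T(t) = T_ss + (T₀ − T_ss) e^(−t/τ).
T(214) = 25.000 + (18.000)·0.091123 = 26.640 °C.

26.6 °C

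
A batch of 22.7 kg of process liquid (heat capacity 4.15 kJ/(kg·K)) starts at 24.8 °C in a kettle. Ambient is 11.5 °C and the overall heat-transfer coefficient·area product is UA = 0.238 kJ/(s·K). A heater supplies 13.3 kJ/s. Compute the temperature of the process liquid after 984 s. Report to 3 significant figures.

Unsteady energy balance on the tank contents: M c_p dT/dt = −UA(T − T_amb) + Q̇.
dT/dt = (T_ss − T)/τ with T_ss = T_amb + Q̇/UA = 11.5 + 13.3/0.238 = 67.382 °C, τ = M c_p/UA = 22.7·4.15/0.238 = 395.82 s.
This is linear first-order; T(t) = T_ss + (T₀ − T_ss) e^(−t/τ).
T(984) = 67.382 + (-42.582)·0.083244 = 63.838 °C.

63.8 °C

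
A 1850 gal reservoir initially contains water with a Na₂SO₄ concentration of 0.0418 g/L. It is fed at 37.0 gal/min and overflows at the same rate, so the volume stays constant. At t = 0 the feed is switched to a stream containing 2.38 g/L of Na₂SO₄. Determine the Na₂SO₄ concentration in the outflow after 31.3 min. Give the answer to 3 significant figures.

1.13 g/L

Accumulation = in − out for the solute gives V dC/dt = Q(C_in − C).
Time constant τ = V/Q = 1850/37.0 = 50.000 min.
Integrating: C(t) = C_in + (C₀ − C_in) e^(−t/τ).
C(31.3) = 2.38 + (0.0418 − 2.38)·e^(−31.3/50.000) = 2.38 + (-2.3382)·0.53473 = 1.1297 g/L.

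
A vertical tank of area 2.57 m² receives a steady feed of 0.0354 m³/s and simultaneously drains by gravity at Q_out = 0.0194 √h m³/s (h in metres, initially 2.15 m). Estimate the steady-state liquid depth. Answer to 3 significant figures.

3.33 m

Level balance: A dh/dt = 0.0354 − 0.0194 √h. Setting dh/dt = 0:
Q_in = 0.0194 √h_ss ⇒ √h_ss = 0.0354/0.0194 = 1.8247.
h_ss = 1.8247² = 3.3297 m. (Since h₀ = 2.15 m < h_ss, the level will rise toward this value.)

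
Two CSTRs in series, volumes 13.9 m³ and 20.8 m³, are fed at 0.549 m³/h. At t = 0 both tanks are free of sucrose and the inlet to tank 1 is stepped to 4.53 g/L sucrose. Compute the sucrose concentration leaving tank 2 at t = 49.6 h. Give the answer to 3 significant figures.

2.13 g/L

Time constants: τᵢ = Vᵢ/Q for each well-mixed tank.
τ₁ = 13.9/0.549 = 25.319 h; τ₂ = 20.8/0.549 = 37.887 h.
Tank 1: C₁ = C_in(1 − e^(−t/τ₁)). Tank 2 (τ₁ ≠ τ₂): C₂ = C_in[1 − (τ₁ e^(−t/τ₁) − τ₂ e^(−t/τ₂))/(τ₁ − τ₂)].
At t = 49.6: e^(−t/τ₁) = 0.14100, e^(−t/τ₂) = 0.27005.
C₂ = 4.53·[1 − (25.319·0.14100 − 37.887·0.27005)/(-12.568)] = 4.53·0.46998 = 2.1290 g/L.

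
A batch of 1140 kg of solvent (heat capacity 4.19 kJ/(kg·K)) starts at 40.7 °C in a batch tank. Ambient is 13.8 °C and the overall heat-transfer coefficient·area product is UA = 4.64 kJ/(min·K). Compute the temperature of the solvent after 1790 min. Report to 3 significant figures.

Lumped-capacitance energy balance: M c_p dT/dt = UA(T_amb − T).
dT/dt = (T_ss − T)/τ with T_ss = T_amb = 13.800 °C, τ = M c_p/UA = 1140·4.19/4.64 = 1029.4 min.
This is linear first-order; T(t) = T_ss + (T₀ − T_ss) e^(−t/τ).
T(1790) = 13.800 + (26.900)·0.17573 = 18.527 °C.

18.5 °C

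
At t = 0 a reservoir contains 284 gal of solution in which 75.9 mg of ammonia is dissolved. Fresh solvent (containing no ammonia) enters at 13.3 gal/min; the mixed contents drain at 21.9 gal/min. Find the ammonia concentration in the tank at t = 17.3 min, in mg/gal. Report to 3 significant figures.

Let m(t) be the amount of ammonia. Volume: V(t) = V₀ + (Q_in − Q_out) t = 284 − 8.6000 t; V(17.3) = 135.22 gal.
No ammonia enters, so dm/dt = −Q_out · (m/V).
dm/m = −Q_out dt/(V₀ − 8.6000 t); integrating gives ln(m/m₀) = −(Q_out/(Q_in−Q_out)) ln(V/V₀).
m = m₀ (V₀/V)^(Q_out/(Q_in−Q_out)) = 75.9 × (284/135.22)^(-2.5465) = 11.470 mg.
C = m/V = 11.470/135.22 = 0.084824 mg/gal.

0.0848 mg/gal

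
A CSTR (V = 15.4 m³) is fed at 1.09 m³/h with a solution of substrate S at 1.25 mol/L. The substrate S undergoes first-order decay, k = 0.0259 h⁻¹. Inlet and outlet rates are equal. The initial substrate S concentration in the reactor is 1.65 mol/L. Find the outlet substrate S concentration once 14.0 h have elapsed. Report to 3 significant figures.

1.10 mol/L

Species balance: V dC/dt = Q C_in − Q C − k V C.
dC/dt = (Q/V) C_in − (Q/V + k) C; effective rate a = Q/V + k = 0.070779 + 0.0259 = 0.096679 h⁻¹.
C_ss = Q C_in/(Q + kV) = 0.91513 mol/L; C(t) = C_ss + (C₀ − C_ss) e^(−a t).
C(14.0) = 0.91513 + (0.73487)·e^(−0.096679·14.0) = 0.91513 + (0.73487)·0.25833 = 1.1050 mol/L.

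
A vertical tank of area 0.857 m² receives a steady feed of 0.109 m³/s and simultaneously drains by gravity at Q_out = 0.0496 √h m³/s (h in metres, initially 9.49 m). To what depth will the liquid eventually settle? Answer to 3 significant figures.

A dh/dt = Q_in − 0.0496 √h. Steady state requires inflow = outflow:
Q_in = 0.0496 √h_ss ⇒ √h_ss = 0.109/0.0496 = 2.1976.
h_ss = 2.1976² = 4.8294 m. (Since h₀ = 9.49 m > h_ss, the level will fall toward this value.)

4.83 m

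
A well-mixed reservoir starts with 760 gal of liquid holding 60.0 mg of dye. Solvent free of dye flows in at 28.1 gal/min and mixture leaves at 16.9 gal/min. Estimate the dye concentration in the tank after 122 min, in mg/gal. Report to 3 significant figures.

Let m(t) be the amount of dye. Volume: V(t) = V₀ + (Q_in − Q_out) t = 760 + 11.200 t; V(122) = 2126.4 gal.
No dye enters, so dm/dt = −Q_out · (m/V).
Separate: dm/m = −Q_out dt/V(t) ⇒ ln(m/m₀) = −(Q_out/(Q_in−Q_out)) ln(V/V₀).
m = m₀ (V₀/V)^(Q_out/(Q_in−Q_out)) = 60.0 × (760/2126.4)^(1.5089) = 12.703 mg.
C = m/V = 12.703/2126.4 = 0.0059741 mg/gal.

0.00597 mg/gal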